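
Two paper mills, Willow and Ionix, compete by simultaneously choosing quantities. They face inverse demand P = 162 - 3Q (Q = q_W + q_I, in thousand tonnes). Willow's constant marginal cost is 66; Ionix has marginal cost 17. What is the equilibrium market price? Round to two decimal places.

81.67

Willow's profit: π_W = (162 - 3Q)q_W - (66q_W). Setting ∂π_W/∂q_W = 0: 96 - 6q_W - 3(q_I) = 0.
Ionix's first-order condition: 145 - 6q_I - 3(q_W) = 0.
Rearranging gives the reaction functions q_W = (96 - 3q_I)/6 and q_I = (145 - 3q_W)/6.
Substituting one into the other gives q_W = 47/9 and q_I = 194/9.
Total output Q = 241/9, so price P = 162 - 3·(241/9) = 245/3.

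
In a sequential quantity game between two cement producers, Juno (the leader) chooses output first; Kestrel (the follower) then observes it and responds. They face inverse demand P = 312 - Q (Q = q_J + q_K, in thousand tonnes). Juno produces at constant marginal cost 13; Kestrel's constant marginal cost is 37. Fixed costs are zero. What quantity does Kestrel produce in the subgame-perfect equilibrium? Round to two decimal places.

Solve by backward induction. Given q_J, the follower Kestrel maximises π_K = (312 - q_J - q_K)q_K - 37q_K.
∂π_K/∂q_K = 275 - q_J - 2q_K = 0 gives the reaction function q_K = (275 - q_J)/2.
Juno substitutes q_K(q_J) into its own profit: π_J = q_J(312 - q_J - (275 - q_J)/2) - 13q_J = (349/2 - (1/2)q_J)q_J - 13q_J.
The leader's first-order condition 323/2 - q_J = 0 yields q_J = 323/2.
Then q_K = (275 - 323/2)/2 = 227/4.

56.75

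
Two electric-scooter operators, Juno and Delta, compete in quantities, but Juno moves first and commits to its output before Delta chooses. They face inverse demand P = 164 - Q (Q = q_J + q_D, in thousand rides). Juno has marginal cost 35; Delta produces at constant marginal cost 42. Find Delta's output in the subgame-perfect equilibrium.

27

Solve by backward induction. Given q_J, the follower Delta maximises π_D = (164 - q_J - q_D)q_D - 42q_D.
Setting the follower's marginal profit to zero, 122 - q_J - 2q_D = 0, i.e. q_D = (122 - q_J)/2.
Juno substitutes q_D(q_J) into its own profit: π_J = q_J(164 - q_J - (122 - q_J)/2) - 35q_J = (103 - (1/2)q_J)q_J - 35q_J.
Leader FOC: 68 - q_J = 0, so q_J = 68.
Then q_D = (122 - 68)/2 = 27.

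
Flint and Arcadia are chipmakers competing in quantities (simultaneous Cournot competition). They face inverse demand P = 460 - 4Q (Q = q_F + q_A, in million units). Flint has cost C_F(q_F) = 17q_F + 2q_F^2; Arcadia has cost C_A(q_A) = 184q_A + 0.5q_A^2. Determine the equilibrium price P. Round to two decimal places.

267.70

Flint's profit: π_F = (460 - 4Q)q_F - (17q_F + 2q_F²). Setting ∂π_F/∂q_F = 0: 443 - 12q_F - 4(q_A) = 0.
Arcadia's profit: π_A = (460 - 4Q)q_A - (184q_A + (1/2)q_A²). Setting ∂π_A/∂q_A = 0: 276 - 9q_A - 4(q_F) = 0.
Rearranging gives the reaction functions q_F = (443 - 4q_A)/12 and q_A = (276 - 4q_F)/9.
Solving the pair: q_F = 31.3370, q_A = 385/23.
Total output Q = 48.0761, so price P = 460 - 4·48.0761 = 267.6957.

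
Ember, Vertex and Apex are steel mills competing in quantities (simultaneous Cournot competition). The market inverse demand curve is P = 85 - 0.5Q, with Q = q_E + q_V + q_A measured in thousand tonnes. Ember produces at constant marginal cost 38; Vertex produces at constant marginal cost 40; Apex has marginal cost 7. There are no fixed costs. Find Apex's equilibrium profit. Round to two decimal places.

2520.50

Ember's profit: π_E = (85 - 0.5Q)q_E - (38q_E). Setting ∂π_E/∂q_E = 0: 47 - q_E - (1/2)(q_V + q_A) = 0.
Vertex's first-order condition: 45 - q_V - (1/2)(q_E + q_A) = 0.
Apex's first-order condition: 78 - q_A - (1/2)(q_E + q_V) = 0.
Summing all 3 equations gives 170 − 2Q = 0, hence Q = 85.
Back-substituting: q_E = (47 − 85/2)/(1/2) = 9, q_V = (45 − 85/2)/(1/2) = 5, q_A = (78 − 85/2)/(1/2) = 71.
Price P = 85 - (1/2)·85 = 85/2.
Apex's profit: (85/2 - 7)·71 = 2520.5000.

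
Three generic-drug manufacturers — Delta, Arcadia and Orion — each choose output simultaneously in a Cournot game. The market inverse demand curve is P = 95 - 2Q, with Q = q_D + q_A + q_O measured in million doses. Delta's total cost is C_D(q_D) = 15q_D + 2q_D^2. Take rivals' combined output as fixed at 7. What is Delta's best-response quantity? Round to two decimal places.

8.25

With rivals' combined output fixed at 7, Delta's profit is π_D = (95 - 2·7 - 2q_D)q_D - (15q_D + 2q_D²) = (81 - 2q_D)q_D - (15q_D + 2q_D²).
∂π_D/∂q_D = 66 - 8q_D = 0, so q_D = 33/4.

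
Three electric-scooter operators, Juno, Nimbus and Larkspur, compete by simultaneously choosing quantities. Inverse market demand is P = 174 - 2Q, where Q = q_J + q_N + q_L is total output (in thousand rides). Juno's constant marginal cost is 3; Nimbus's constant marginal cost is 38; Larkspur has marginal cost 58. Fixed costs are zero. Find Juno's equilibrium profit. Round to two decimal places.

2128.78

Juno's profit: π_J = (174 - 2Q)q_J - (3q_J). Setting ∂π_J/∂q_J = 0: 171 - 4q_J - 2(q_N + q_L) = 0.
Nimbus's profit: π_N = (174 - 2Q)q_N - (38q_N). Setting ∂π_N/∂q_N = 0: 136 - 4q_N - 2(q_J + q_L) = 0.
Larkspur's profit: π_L = (174 - 2Q)q_L - (58q_L). Setting ∂π_L/∂q_L = 0: 116 - 4q_L - 2(q_J + q_N) = 0.
Summing all 3 equations gives 423 − 8Q = 0, hence Q = 423/8.
Back-substituting: q_J = (171 − 423/4)/2 = 261/8, q_N = (136 − 423/4)/2 = 121/8, q_L = (116 − 423/4)/2 = 41/8.
Price P = 174 - 2·(423/8) = 273/4.
Juno's profit: (273/4 - 3)·(261/8) = 2128.7813.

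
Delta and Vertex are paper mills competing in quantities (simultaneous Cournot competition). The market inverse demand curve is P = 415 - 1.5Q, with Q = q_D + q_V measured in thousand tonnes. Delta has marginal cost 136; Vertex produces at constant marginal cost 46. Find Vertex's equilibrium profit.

15606

Delta's profit: π_D = (415 - 1.5Q)q_D - (136q_D). Setting ∂π_D/∂q_D = 0: 279 - 3q_D - (3/2)(q_V) = 0.
Vertex's profit: π_V = (415 - 1.5Q)q_V - (46q_V). Setting ∂π_V/∂q_V = 0: 369 - 3q_V - (3/2)(q_D) = 0.
Best responses: q_D = (279 - (3/2)q_V)/3, q_V = (369 - (3/2)q_D)/3.
Solving the pair: q_D = 42, q_V = 102.
Price P = 415 - (3/2)·144 = 199.
Vertex's profit: (199 - 46)·102 = 15606.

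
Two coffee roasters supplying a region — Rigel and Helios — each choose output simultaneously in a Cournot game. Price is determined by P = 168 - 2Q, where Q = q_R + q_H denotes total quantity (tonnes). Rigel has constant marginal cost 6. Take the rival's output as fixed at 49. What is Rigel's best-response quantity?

With the rival's output fixed at 49, Rigel's profit is π_R = (168 - 2·49 - 2q_R)q_R - (6q_R) = (70 - 2q_R)q_R - (6q_R).
∂π_R/∂q_R = 64 - 4q_R = 0, so q_R = 16.

16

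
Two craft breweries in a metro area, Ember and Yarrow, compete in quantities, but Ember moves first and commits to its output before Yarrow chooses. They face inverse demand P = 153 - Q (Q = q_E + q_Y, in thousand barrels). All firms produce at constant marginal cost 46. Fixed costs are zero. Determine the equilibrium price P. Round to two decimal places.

Solve by backward induction. Given q_E, the follower Yarrow maximises π_Y = (153 - q_E - q_Y)q_Y - 46q_Y.
Follower FOC: 107 - q_E - 2q_Y = 0, so q_Y(q_E) = (107 - q_E)/2.
The leader anticipates this reaction. Substituting into P = 153 - Q gives P = 199/2 - (1/2)q_E, so π_E = (199/2 - (1/2)q_E)q_E - 46q_E.
Leader FOC: 107/2 - q_E = 0, so q_E = 107/2.
Then q_Y = (107 - 107/2)/2 = 107/4.
Total output Q = 321/4, so price P = 153 - 321/4 = 291/4.

72.75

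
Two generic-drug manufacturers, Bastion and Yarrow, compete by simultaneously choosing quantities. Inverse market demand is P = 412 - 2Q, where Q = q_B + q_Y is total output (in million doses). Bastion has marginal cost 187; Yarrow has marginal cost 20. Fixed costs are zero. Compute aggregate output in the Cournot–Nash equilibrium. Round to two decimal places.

Bastion's profit: π_B = (412 - 2Q)q_B - (187q_B). Setting ∂π_B/∂q_B = 0: 225 - 4q_B - 2(q_Y) = 0.
Yarrow's profit: π_Y = (412 - 2Q)q_Y - (20q_Y). Setting ∂π_Y/∂q_Y = 0: 392 - 4q_Y - 2(q_B) = 0.
So q_B = (225 - 2q_Y)/4 and q_Y = (392 - 2q_B)/4.
Solving the pair: q_B = 29/3, q_Y = 559/6.
Total output Q = 29/3 + 559/6 = 617/6.

102.83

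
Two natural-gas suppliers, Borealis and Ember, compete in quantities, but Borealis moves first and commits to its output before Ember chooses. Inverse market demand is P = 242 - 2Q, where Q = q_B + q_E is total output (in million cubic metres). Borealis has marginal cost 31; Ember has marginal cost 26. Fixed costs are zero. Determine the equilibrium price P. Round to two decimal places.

Solve by backward induction. Given q_B, the follower Ember maximises π_E = (242 - 2q_B - 2q_E)q_E - 26q_E.
Follower FOC: 216 - 2q_B - 4q_E = 0, so q_E(q_B) = (216 - 2q_B)/4.
The leader anticipates this reaction. Substituting into P = 242 - 2Q gives P = 134 - q_B, so π_B = (134 - q_B)q_B - 31q_B.
Leader FOC: 103 - 2q_B = 0, so q_B = 103/2.
Then q_E = (216 - 2·(103/2))/4 = 113/4.
Total output Q = 319/4, so price P = 242 - 2·(319/4) = 165/2.

82.50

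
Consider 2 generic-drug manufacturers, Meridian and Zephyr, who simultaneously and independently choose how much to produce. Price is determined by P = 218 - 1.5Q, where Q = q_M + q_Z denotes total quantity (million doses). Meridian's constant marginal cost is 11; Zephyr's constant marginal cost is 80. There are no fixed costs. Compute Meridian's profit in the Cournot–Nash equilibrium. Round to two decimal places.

Meridian's profit: π_M = (218 - 1.5Q)q_M - (11q_M). Setting ∂π_M/∂q_M = 0: 207 - 3q_M - (3/2)(q_Z) = 0.
Zephyr's profit: π_Z = (218 - 1.5Q)q_Z - (80q_Z). Setting ∂π_Z/∂q_Z = 0: 138 - 3q_Z - (3/2)(q_M) = 0.
Rearranging gives the reaction functions q_M = (207 - (3/2)q_Z)/3 and q_Z = (138 - (3/2)q_M)/3.
Solving the pair: q_M = 184/3, q_Z = 46/3.
Price P = 218 - (3/2)·(230/3) = 103.
Meridian's profit: (103 - 11)·(184/3) = 5642.6667.

5642.67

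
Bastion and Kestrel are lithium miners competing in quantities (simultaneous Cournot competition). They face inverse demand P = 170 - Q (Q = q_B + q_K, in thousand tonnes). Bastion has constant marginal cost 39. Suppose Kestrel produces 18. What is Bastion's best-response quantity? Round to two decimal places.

With the rival's output fixed at 18, Bastion's profit is π_B = (170 - 18 - q_B)q_B - (39q_B) = (152 - q_B)q_B - (39q_B).
∂π_B/∂q_B = 113 - 2q_B = 0, so q_B = 113/2.

56.50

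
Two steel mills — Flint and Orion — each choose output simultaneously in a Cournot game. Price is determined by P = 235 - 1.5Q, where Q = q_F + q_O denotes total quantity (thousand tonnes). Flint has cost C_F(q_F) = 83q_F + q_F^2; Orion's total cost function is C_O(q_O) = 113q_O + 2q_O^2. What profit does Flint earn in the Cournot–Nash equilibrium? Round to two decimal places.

1809.13

Flint's profit: π_F = (235 - 1.5Q)q_F - (83q_F + q_F²). Setting ∂π_F/∂q_F = 0: 152 - 5q_F - (3/2)(q_O) = 0.
Orion's profit: π_O = (235 - 1.5Q)q_O - (113q_O + 2q_O²). Setting ∂π_O/∂q_O = 0: 122 - 7q_O - (3/2)(q_F) = 0.
Best responses: q_F = (152 - (3/2)q_O)/5, q_O = (122 - (3/2)q_F)/7.
Substituting one into the other gives q_F = 26.9008 and q_O = 1528/131.
Price P = 235 - (3/2)·38.5649 = 177.1527.
Flint's profit: 177.1527·26.9008 - 83·26.9008 - 26.9008² = 1809.1277.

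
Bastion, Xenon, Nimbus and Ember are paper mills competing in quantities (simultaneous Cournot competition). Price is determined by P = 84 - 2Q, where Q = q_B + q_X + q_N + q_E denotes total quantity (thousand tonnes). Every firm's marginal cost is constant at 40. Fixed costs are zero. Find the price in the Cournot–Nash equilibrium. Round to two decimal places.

48.80

Each firm earns π_i = (84 - 2Q)q_i - 40q_i.
Setting ∂π_i/∂q_i = 0 with rivals' quantities fixed: 44 - 4q_i - 2·Σ_{j≠i} q_j = 0.
With identical firms every q_j equals q_i, so Σ_{j≠i} q_j = 3q_i and 44 = 10q_i, giving q_i = 22/5.
Total output Q = 88/5, so price P = 84 - 2·(88/5) = 244/5.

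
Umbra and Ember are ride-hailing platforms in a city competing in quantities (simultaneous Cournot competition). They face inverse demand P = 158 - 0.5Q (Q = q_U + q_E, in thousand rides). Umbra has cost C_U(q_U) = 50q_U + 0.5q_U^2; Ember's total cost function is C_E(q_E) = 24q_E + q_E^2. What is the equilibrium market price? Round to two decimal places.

Umbra's profit: π_U = (158 - 0.5Q)q_U - (50q_U + (1/2)q_U²). Setting ∂π_U/∂q_U = 0: 108 - 2q_U - (1/2)(q_E) = 0.
Ember's profit: π_E = (158 - 0.5Q)q_E - (24q_E + q_E²). Setting ∂π_E/∂q_E = 0: 134 - 3q_E - (1/2)(q_U) = 0.
Rearranging gives the reaction functions q_U = (108 - (1/2)q_E)/2 and q_E = (134 - (1/2)q_U)/3.
Solving the pair: q_U = 1028/23, q_E = 856/23.
Total output Q = 1884/23, so price P = 158 - (1/2)·(1884/23) = 117.0435.

117.04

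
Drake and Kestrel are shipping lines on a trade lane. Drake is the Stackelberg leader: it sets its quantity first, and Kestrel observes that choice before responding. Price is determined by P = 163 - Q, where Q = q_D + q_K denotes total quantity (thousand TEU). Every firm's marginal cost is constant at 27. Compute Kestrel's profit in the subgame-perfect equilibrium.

1156

The follower Kestrel best-responds to any q_D: π_K = (163 - Q)q_K - 27q_K.
Setting the follower's marginal profit to zero, 136 - q_D - 2q_K = 0, i.e. q_K = (136 - q_D)/2.
The leader anticipates this reaction. Substituting into P = 163 - Q gives P = 95 - (1/2)q_D, so π_D = (95 - (1/2)q_D)q_D - 27q_D.
Maximising: ∂π_D/∂q_D = 68 - q_D = 0, giving q_D = 68.
Then q_K = (136 - 68)/2 = 34.
Price P = 163 - 102 = 61.
Kestrel's profit: (61 - 27)·34 = 1156.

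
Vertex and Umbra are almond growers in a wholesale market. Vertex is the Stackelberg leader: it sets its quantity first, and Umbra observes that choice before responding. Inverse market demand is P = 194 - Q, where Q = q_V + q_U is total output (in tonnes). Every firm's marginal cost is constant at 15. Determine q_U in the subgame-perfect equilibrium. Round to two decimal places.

Solve by backward induction. Given q_V, the follower Umbra maximises π_U = (194 - q_V - q_U)q_U - 15q_U.
Setting the follower's marginal profit to zero, 179 - q_V - 2q_U = 0, i.e. q_U = (179 - q_V)/2.
Vertex substitutes q_U(q_V) into its own profit: π_V = q_V(194 - q_V - (179 - q_V)/2) - 15q_V = (209/2 - (1/2)q_V)q_V - 15q_V.
Leader FOC: 179/2 - q_V = 0, so q_V = 179/2.
Then q_U = (179 - 179/2)/2 = 179/4.

44.75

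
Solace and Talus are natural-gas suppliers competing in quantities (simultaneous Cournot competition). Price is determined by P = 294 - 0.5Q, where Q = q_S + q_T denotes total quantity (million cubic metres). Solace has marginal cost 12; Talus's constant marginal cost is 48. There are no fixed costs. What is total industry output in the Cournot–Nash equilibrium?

352

Solace's profit: π_S = (294 - 0.5Q)q_S - (12q_S). Setting ∂π_S/∂q_S = 0: 282 - q_S - (1/2)(q_T) = 0.
Talus's profit: π_T = (294 - 0.5Q)q_T - (48q_T). Setting ∂π_T/∂q_T = 0: 246 - q_T - (1/2)(q_S) = 0.
So q_S = (282 - (1/2)q_T) and q_T = (246 - (1/2)q_S).
Solving the pair: q_S = 212, q_T = 140.
Total output Q = 212 + 140 = 352.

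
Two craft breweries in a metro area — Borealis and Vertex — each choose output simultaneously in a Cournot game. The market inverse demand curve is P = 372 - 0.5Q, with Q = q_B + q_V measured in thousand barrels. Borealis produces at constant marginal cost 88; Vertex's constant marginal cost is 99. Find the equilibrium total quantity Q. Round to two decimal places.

Borealis's profit: π_B = (372 - 0.5Q)q_B - (88q_B). Setting ∂π_B/∂q_B = 0: 284 - q_B - (1/2)(q_V) = 0.
Vertex's first-order condition: 273 - q_V - (1/2)(q_B) = 0.
So q_B = (284 - (1/2)q_V) and q_V = (273 - (1/2)q_B).
Solving the pair: q_B = 590/3, q_V = 524/3.
Total output Q = 590/3 + 524/3 = 1114/3.

371.33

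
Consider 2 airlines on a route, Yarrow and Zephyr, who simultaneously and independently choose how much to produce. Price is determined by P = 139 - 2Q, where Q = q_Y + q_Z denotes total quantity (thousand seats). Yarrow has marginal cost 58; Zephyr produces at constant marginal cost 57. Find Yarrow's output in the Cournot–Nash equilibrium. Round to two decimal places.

13.33

Yarrow's profit: π_Y = (139 - 2Q)q_Y - (58q_Y). Setting ∂π_Y/∂q_Y = 0: 81 - 4q_Y - 2(q_Z) = 0.
Zephyr's profit: π_Z = (139 - 2Q)q_Z - (57q_Z). Setting ∂π_Z/∂q_Z = 0: 82 - 4q_Z - 2(q_Y) = 0.
So q_Y = (81 - 2q_Z)/4 and q_Z = (82 - 2q_Y)/4.
Substituting one into the other gives q_Y = 40/3 and q_Z = 83/6.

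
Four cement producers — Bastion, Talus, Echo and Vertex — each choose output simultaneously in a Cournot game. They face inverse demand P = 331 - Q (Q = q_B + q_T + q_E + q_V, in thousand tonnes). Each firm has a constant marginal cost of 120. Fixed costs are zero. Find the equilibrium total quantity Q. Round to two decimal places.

Each firm earns π_i = (331 - Q)q_i - 120q_i.
First-order condition (treating rivals' output as given): 211 - 2q_i - Σ_{j≠i} q_j = 0.
By symmetry each firm produces the same amount; substituting Σ_{j≠i} q_j = 3q_i yields q_i = 211/5.
Total output Q = 211/5 + 211/5 + 211/5 + 211/5 = 844/5.

168.80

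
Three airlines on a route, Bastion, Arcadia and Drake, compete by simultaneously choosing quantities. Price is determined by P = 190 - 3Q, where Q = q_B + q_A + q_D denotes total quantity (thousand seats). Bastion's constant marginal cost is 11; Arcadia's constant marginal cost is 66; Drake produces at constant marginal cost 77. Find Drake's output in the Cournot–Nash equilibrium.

3

Bastion's profit: π_B = (190 - 3Q)q_B - (11q_B). Setting ∂π_B/∂q_B = 0: 179 - 6q_B - 3(q_A + q_D) = 0.
Arcadia's first-order condition: 124 - 6q_A - 3(q_B + q_D) = 0.
Drake's first-order condition: 113 - 6q_D - 3(q_B + q_A) = 0.
Adding the 3 conditions: 416 − 6Q − 6Q = 0, i.e. Q = 104/3.
Back-substituting: q_B = (179 − 104)/3 = 25, q_A = (124 − 104)/3 = 20/3, q_D = (113 − 104)/3 = 3.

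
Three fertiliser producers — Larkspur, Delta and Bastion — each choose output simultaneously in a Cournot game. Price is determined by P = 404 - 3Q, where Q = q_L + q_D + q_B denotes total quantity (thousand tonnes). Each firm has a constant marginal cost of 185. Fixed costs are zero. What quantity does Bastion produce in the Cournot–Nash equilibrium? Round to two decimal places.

Each firm earns π_i = (404 - 3Q)q_i - 185q_i.
First-order condition (treating rivals' output as given): 219 - 6q_i - 3·Σ_{j≠i} q_j = 0.
By symmetry each firm produces the same amount; substituting Σ_{j≠i} q_j = 2q_i yields q_i = 219/12 = 73/4.

18.25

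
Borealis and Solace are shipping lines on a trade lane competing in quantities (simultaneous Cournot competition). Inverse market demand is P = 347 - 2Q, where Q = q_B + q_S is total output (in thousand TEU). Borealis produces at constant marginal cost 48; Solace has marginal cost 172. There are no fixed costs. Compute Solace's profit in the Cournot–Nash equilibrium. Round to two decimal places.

144.50

Borealis's profit: π_B = (347 - 2Q)q_B - (48q_B). Setting ∂π_B/∂q_B = 0: 299 - 4q_B - 2(q_S) = 0.
Solace's first-order condition: 175 - 4q_S - 2(q_B) = 0.
Best responses: q_B = (299 - 2q_S)/4, q_S = (175 - 2q_B)/4.
Solving the pair: q_B = 141/2, q_S = 17/2.
Price P = 347 - 2·79 = 189.
Solace's profit: (189 - 172)·(17/2) = 289/2.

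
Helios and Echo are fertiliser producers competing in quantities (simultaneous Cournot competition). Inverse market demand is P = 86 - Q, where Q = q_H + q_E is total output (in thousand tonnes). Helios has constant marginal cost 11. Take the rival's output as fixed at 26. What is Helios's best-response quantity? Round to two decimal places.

24.50

With the rival's output fixed at 26, Helios's profit is π_H = (86 - 26 - q_H)q_H - (11q_H) = (60 - q_H)q_H - (11q_H).
∂π_H/∂q_H = 49 - 2q_H = 0, so q_H = 49/2.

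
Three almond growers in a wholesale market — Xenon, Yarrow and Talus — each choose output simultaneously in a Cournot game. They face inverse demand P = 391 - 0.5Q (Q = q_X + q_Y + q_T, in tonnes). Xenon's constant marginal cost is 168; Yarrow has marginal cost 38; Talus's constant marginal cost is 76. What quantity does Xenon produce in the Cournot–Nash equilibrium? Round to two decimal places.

0.50

Xenon's profit: π_X = (391 - 0.5Q)q_X - (168q_X). Setting ∂π_X/∂q_X = 0: 223 - q_X - (1/2)(q_Y + q_T) = 0.
Yarrow's profit: π_Y = (391 - 0.5Q)q_Y - (38q_Y). Setting ∂π_Y/∂q_Y = 0: 353 - q_Y - (1/2)(q_X + q_T) = 0.
Talus's profit: π_T = (391 - 0.5Q)q_T - (76q_T). Setting ∂π_T/∂q_T = 0: 315 - q_T - (1/2)(q_X + q_Y) = 0.
Summing all 3 equations gives 891 − 2Q = 0, hence Q = 891/2.
Back-substituting: q_X = (223 − 891/4)/(1/2) = 1/2, q_Y = (353 − 891/4)/(1/2) = 521/2, q_T = (315 − 891/4)/(1/2) = 369/2.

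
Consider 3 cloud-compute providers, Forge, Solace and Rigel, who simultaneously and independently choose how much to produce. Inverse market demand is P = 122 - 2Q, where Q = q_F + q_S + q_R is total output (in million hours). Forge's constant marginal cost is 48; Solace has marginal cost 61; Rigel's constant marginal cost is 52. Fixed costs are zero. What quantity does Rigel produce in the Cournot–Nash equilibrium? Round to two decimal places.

Forge's profit: π_F = (122 - 2Q)q_F - (48q_F). Setting ∂π_F/∂q_F = 0: 74 - 4q_F - 2(q_S + q_R) = 0.
Solace's first-order condition: 61 - 4q_S - 2(q_F + q_R) = 0.
Rigel's profit: π_R = (122 - 2Q)q_R - (52q_R). Setting ∂π_R/∂q_R = 0: 70 - 4q_R - 2(q_F + q_S) = 0.
Adding the 3 first-order conditions: 205 − 8Q = 0, so Q = 205/8.
Back-substituting: q_F = (74 − 205/4)/2 = 91/8, q_S = (61 − 205/4)/2 = 39/8, q_R = (70 − 205/4)/2 = 75/8.

9.38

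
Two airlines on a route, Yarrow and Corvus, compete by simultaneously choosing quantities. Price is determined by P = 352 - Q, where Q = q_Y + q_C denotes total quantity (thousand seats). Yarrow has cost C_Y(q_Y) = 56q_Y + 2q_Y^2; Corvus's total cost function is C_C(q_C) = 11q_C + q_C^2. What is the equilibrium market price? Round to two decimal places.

239.26

Yarrow's profit: π_Y = (352 - Q)q_Y - (56q_Y + 2q_Y²). Setting ∂π_Y/∂q_Y = 0: 296 - 6q_Y - (q_C) = 0.
Corvus's profit: π_C = (352 - Q)q_C - (11q_C + q_C²). Setting ∂π_C/∂q_C = 0: 341 - 4q_C - (q_Y) = 0.
So q_Y = (296 - q_C)/6 and q_C = (341 - q_Y)/4.
Substituting one into the other gives q_Y = 843/23 and q_C = 1750/23.
Total output Q = 112.7391, so price P = 352 - 112.7391 = 239.2609.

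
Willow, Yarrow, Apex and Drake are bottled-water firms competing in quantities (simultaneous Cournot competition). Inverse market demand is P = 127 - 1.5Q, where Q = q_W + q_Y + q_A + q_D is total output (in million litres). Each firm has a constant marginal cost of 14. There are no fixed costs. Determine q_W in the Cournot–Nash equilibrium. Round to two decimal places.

Each firm earns π_i = (127 - 1.5Q)q_i - 14q_i.
First-order condition (treating rivals' output as given): 113 - 3q_i - (3/2)·Σ_{j≠i} q_j = 0.
By symmetry each firm produces the same amount; substituting Σ_{j≠i} q_j = 3q_i yields q_i = 113/(15/2) = 226/15.

15.07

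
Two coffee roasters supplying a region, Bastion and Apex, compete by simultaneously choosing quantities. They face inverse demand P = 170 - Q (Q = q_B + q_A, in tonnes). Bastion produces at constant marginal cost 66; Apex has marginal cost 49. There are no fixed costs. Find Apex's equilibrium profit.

2116

Bastion's profit: π_B = (170 - Q)q_B - (66q_B). Setting ∂π_B/∂q_B = 0: 104 - 2q_B - (q_A) = 0.
Apex's first-order condition: 121 - 2q_A - (q_B) = 0.
So q_B = (104 - q_A)/2 and q_A = (121 - q_B)/2.
Substituting one into the other gives q_B = 29 and q_A = 46.
Price P = 170 - 75 = 95.
Apex's profit: (95 - 49)·46 = 2116.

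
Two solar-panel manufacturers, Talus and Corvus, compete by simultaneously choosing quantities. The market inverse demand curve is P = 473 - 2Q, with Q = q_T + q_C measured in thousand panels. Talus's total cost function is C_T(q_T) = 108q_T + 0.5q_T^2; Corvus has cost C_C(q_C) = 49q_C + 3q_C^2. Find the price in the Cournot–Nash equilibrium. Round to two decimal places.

290.74

Talus's profit: π_T = (473 - 2Q)q_T - (108q_T + (1/2)q_T²). Setting ∂π_T/∂q_T = 0: 365 - 5q_T - 2(q_C) = 0.
Corvus's first-order condition: 424 - 10q_C - 2(q_T) = 0.
Best responses: q_T = (365 - 2q_C)/5, q_C = (424 - 2q_T)/10.
Solving the pair: q_T = 1401/23, q_C = 695/23.
Total output Q = 91.1304, so price P = 473 - 2·91.1304 = 290.7391.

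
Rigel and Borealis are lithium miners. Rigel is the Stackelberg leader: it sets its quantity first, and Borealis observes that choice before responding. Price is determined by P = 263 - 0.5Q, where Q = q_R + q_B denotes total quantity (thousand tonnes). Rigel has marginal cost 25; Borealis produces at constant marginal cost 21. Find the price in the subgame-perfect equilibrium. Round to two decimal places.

The follower Borealis best-responds to any q_R: π_B = (263 - 0.5Q)q_B - 21q_B.
Follower FOC: 242 - (1/2)q_R - q_B = 0, so q_B(q_R) = (242 - (1/2)q_R).
Rigel substitutes q_B(q_R) into its own profit: π_R = q_R(263 - (1/2)q_R - (242 - (1/2)q_R)/2) - 25q_R = (142 - (1/4)q_R)q_R - 25q_R.
The leader's first-order condition 117 - (1/2)q_R = 0 yields q_R = 234.
Then q_B = (242 - (1/2)·234) = 125.
Total output Q = 359, so price P = 263 - (1/2)·359 = 167/2.

83.50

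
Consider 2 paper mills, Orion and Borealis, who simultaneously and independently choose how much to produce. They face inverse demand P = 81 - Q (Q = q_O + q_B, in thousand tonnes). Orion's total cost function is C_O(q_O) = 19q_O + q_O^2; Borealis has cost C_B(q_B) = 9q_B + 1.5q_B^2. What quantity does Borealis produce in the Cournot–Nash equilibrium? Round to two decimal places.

11.89

Orion's profit: π_O = (81 - Q)q_O - (19q_O + q_O²). Setting ∂π_O/∂q_O = 0: 62 - 4q_O - (q_B) = 0.
Borealis's first-order condition: 72 - 5q_B - (q_O) = 0.
So q_O = (62 - q_B)/4 and q_B = (72 - q_O)/5.
Substituting one into the other gives q_O = 238/19 and q_B = 226/19.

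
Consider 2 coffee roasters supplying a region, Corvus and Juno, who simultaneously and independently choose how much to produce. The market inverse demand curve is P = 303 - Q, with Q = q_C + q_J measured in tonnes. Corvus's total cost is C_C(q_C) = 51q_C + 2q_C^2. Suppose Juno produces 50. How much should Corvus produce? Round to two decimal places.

33.67

With the rival's output fixed at 50, Corvus's profit is π_C = (303 - 50 - q_C)q_C - (51q_C + 2q_C²) = (253 - q_C)q_C - (51q_C + 2q_C²).
∂π_C/∂q_C = 202 - 6q_C = 0, so q_C = 101/3.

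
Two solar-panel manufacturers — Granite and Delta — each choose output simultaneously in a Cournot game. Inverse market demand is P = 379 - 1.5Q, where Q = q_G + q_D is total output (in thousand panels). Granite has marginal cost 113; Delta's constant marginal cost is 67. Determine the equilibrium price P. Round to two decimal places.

186.33

Granite's profit: π_G = (379 - 1.5Q)q_G - (113q_G). Setting ∂π_G/∂q_G = 0: 266 - 3q_G - (3/2)(q_D) = 0.
Delta's first-order condition: 312 - 3q_D - (3/2)(q_G) = 0.
Best responses: q_G = (266 - (3/2)q_D)/3, q_D = (312 - (3/2)q_G)/3.
Substituting one into the other gives q_G = 440/9 and q_D = 716/9.
Total output Q = 1156/9, so price P = 379 - (3/2)·(1156/9) = 559/3.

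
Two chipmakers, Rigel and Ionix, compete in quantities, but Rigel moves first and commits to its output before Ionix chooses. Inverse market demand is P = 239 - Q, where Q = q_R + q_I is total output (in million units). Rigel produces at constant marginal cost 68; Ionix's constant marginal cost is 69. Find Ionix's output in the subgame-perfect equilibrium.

Solve by backward induction. Given q_R, the follower Ionix maximises π_I = (239 - q_R - q_I)q_I - 69q_I.
∂π_I/∂q_I = 170 - q_R - 2q_I = 0 gives the reaction function q_I = (170 - q_R)/2.
Rigel substitutes q_I(q_R) into its own profit: π_R = q_R(239 - q_R - (170 - q_R)/2) - 68q_R = (154 - (1/2)q_R)q_R - 68q_R.
Leader FOC: 86 - q_R = 0, so q_R = 86.
Then q_I = (170 - 86)/2 = 42.

42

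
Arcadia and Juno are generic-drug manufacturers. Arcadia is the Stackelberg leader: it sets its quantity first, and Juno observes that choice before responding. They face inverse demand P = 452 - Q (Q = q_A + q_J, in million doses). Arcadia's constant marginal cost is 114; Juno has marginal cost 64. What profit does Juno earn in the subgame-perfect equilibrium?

14884

Solve by backward induction. Given q_A, the follower Juno maximises π_J = (452 - q_A - q_J)q_J - 64q_J.
Follower FOC: 388 - q_A - 2q_J = 0, so q_J(q_A) = (388 - q_A)/2.
The leader anticipates this reaction. Substituting into P = 452 - Q gives P = 258 - (1/2)q_A, so π_A = (258 - (1/2)q_A)q_A - 114q_A.
Maximising: ∂π_A/∂q_A = 144 - q_A = 0, giving q_A = 144.
Then q_J = (388 - 144)/2 = 122.
Price P = 452 - 266 = 186.
Juno's profit: (186 - 64)·122 = 14884.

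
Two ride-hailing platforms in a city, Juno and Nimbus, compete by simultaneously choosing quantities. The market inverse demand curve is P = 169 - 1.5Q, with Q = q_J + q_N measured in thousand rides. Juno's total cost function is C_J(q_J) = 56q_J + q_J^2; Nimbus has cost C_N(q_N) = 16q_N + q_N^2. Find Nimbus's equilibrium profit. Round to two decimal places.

Juno's profit: π_J = (169 - 1.5Q)q_J - (56q_J + q_J²). Setting ∂π_J/∂q_J = 0: 113 - 5q_J - (3/2)(q_N) = 0.
Nimbus's first-order condition: 153 - 5q_N - (3/2)(q_J) = 0.
So q_J = (113 - (3/2)q_N)/5 and q_N = (153 - (3/2)q_J)/5.
Substituting one into the other gives q_J = 1342/91 and q_N = 26.1758.
Price P = 169 - (3/2)·(532/13) = 1399/13.
Nimbus's profit: (1399/13)·26.1758 - 16·26.1758 - 26.1758² = 1712.9344.

1712.93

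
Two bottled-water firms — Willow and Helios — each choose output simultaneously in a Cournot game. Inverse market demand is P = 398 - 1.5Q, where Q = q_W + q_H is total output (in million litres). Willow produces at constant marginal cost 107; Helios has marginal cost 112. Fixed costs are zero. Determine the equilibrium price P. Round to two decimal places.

205.67

Willow's profit: π_W = (398 - 1.5Q)q_W - (107q_W). Setting ∂π_W/∂q_W = 0: 291 - 3q_W - (3/2)(q_H) = 0.
Helios's profit: π_H = (398 - 1.5Q)q_H - (112q_H). Setting ∂π_H/∂q_H = 0: 286 - 3q_H - (3/2)(q_W) = 0.
Rearranging gives the reaction functions q_W = (291 - (3/2)q_H)/3 and q_H = (286 - (3/2)q_W)/3.
Solving the pair: q_W = 592/9, q_H = 562/9.
Total output Q = 1154/9, so price P = 398 - (3/2)·(1154/9) = 617/3.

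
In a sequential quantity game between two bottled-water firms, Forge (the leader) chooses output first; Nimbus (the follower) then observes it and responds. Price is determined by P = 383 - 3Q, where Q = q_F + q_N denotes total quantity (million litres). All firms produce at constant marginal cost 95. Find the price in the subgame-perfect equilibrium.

The follower Nimbus best-responds to any q_F: π_N = (383 - 3Q)q_N - 95q_N.
Follower FOC: 288 - 3q_F - 6q_N = 0, so q_N(q_F) = (288 - 3q_F)/6.
Forge substitutes q_N(q_F) into its own profit: π_F = q_F(383 - 3q_F - (288 - 3q_F)/2) - 95q_F = (239 - (3/2)q_F)q_F - 95q_F.
The leader's first-order condition 144 - 3q_F = 0 yields q_F = 48.
Then q_N = (288 - 3·48)/6 = 24.
Total output Q = 72, so price P = 383 - 3·72 = 167.

167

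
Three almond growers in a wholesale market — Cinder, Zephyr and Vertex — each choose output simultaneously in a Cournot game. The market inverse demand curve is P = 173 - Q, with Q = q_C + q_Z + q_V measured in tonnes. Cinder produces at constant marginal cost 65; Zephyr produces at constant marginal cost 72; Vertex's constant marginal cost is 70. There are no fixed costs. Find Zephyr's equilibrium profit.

529

Cinder's profit: π_C = (173 - Q)q_C - (65q_C). Setting ∂π_C/∂q_C = 0: 108 - 2q_C - (q_Z + q_V) = 0.
Zephyr's profit: π_Z = (173 - Q)q_Z - (72q_Z). Setting ∂π_Z/∂q_Z = 0: 101 - 2q_Z - (q_C + q_V) = 0.
Vertex's profit: π_V = (173 - Q)q_V - (70q_V). Setting ∂π_V/∂q_V = 0: 103 - 2q_V - (q_C + q_Z) = 0.
Summing all 3 equations gives 312 − 4Q = 0, hence Q = 78.
Back-substituting: q_C = (108 − 78) = 30, q_Z = (101 − 78) = 23, q_V = (103 − 78) = 25.
Price P = 173 - 78 = 95.
Zephyr's profit: (95 - 72)·23 = 529.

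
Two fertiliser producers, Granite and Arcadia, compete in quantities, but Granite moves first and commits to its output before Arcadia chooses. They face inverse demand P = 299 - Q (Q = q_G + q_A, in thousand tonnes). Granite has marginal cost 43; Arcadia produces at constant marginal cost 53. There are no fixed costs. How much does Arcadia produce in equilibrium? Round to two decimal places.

Solve by backward induction. Given q_G, the follower Arcadia maximises π_A = (299 - q_G - q_A)q_A - 53q_A.
Follower FOC: 246 - q_G - 2q_A = 0, so q_A(q_G) = (246 - q_G)/2.
The leader anticipates this reaction. Substituting into P = 299 - Q gives P = 176 - (1/2)q_G, so π_G = (176 - (1/2)q_G)q_G - 43q_G.
Leader FOC: 133 - q_G = 0, so q_G = 133.
Then q_A = (246 - 133)/2 = 113/2.

56.50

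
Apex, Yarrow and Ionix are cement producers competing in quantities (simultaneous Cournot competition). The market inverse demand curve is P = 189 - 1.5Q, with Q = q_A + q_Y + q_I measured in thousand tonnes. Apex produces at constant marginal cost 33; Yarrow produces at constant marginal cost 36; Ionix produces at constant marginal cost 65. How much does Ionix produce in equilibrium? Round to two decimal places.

10.50

Apex's profit: π_A = (189 - 1.5Q)q_A - (33q_A). Setting ∂π_A/∂q_A = 0: 156 - 3q_A - (3/2)(q_Y + q_I) = 0.
Yarrow's profit: π_Y = (189 - 1.5Q)q_Y - (36q_Y). Setting ∂π_Y/∂q_Y = 0: 153 - 3q_Y - (3/2)(q_A + q_I) = 0.
Ionix's first-order condition: 124 - 3q_I - (3/2)(q_A + q_Y) = 0.
Summing all 3 equations gives 433 − 6Q = 0, hence Q = 433/6.
Back-substituting: q_A = (156 − 433/4)/(3/2) = 191/6, q_Y = (153 − 433/4)/(3/2) = 179/6, q_I = (124 − 433/4)/(3/2) = 21/2.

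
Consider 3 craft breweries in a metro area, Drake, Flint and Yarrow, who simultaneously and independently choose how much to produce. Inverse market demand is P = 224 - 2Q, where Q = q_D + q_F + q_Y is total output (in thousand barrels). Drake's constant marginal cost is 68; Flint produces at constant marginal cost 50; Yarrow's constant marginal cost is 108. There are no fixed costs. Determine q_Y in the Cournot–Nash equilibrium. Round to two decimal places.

Drake's profit: π_D = (224 - 2Q)q_D - (68q_D). Setting ∂π_D/∂q_D = 0: 156 - 4q_D - 2(q_F + q_Y) = 0.
Flint's profit: π_F = (224 - 2Q)q_F - (50q_F). Setting ∂π_F/∂q_F = 0: 174 - 4q_F - 2(q_D + q_Y) = 0.
Yarrow's first-order condition: 116 - 4q_Y - 2(q_D + q_F) = 0.
Adding the 3 conditions: 446 − 4Q − 4Q = 0, i.e. Q = 223/4.
Back-substituting: q_D = (156 − 223/2)/2 = 89/4, q_F = (174 − 223/2)/2 = 125/4, q_Y = (116 − 223/2)/2 = 9/4.

2.25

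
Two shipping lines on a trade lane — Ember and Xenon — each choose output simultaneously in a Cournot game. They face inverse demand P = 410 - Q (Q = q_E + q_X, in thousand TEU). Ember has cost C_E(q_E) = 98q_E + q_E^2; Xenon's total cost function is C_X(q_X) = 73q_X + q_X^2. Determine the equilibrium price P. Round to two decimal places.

Ember's profit: π_E = (410 - Q)q_E - (98q_E + q_E²). Setting ∂π_E/∂q_E = 0: 312 - 4q_E - (q_X) = 0.
Xenon's profit: π_X = (410 - Q)q_X - (73q_X + q_X²). Setting ∂π_X/∂q_X = 0: 337 - 4q_X - (q_E) = 0.
So q_E = (312 - q_X)/4 and q_X = (337 - q_E)/4.
Solving the pair: q_E = 911/15, q_X = 1036/15.
Total output Q = 649/5, so price P = 410 - 649/5 = 1401/5.

280.20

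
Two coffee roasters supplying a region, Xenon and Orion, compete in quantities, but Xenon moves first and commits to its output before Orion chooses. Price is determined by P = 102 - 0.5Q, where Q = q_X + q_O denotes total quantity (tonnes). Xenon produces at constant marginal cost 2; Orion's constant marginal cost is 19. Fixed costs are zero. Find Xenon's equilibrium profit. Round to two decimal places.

3422.25

Solve by backward induction. Given q_X, the follower Orion maximises π_O = (102 - (1/2)q_X - (1/2)q_O)q_O - 19q_O.
Setting the follower's marginal profit to zero, 83 - (1/2)q_X - q_O = 0, i.e. q_O = (83 - (1/2)q_X).
The leader anticipates this reaction. Substituting into P = 102 - 0.5Q gives P = 121/2 - (1/4)q_X, so π_X = (121/2 - (1/4)q_X)q_X - 2q_X.
The leader's first-order condition 117/2 - (1/2)q_X = 0 yields q_X = 117.
Then q_O = (83 - (1/2)·117) = 49/2.
Price P = 102 - (1/2)·(283/2) = 125/4.
Xenon's profit: (125/4 - 2)·117 = 3422.2500.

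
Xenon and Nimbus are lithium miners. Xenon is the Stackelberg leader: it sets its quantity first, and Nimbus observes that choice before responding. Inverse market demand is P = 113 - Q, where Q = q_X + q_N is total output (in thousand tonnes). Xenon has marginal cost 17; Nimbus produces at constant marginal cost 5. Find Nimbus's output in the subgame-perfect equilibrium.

The follower Nimbus best-responds to any q_X: π_N = (113 - Q)q_N - 5q_N.
Setting the follower's marginal profit to zero, 108 - q_X - 2q_N = 0, i.e. q_N = (108 - q_X)/2.
The leader anticipates this reaction. Substituting into P = 113 - Q gives P = 59 - (1/2)q_X, so π_X = (59 - (1/2)q_X)q_X - 17q_X.
The leader's first-order condition 42 - q_X = 0 yields q_X = 42.
Then q_N = (108 - 42)/2 = 33.

33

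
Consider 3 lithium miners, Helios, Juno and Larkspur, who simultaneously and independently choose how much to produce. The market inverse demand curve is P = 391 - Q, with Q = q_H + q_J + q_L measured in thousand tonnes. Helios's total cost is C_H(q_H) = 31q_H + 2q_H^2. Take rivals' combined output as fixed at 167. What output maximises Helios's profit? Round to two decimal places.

32.17

With rivals' combined output fixed at 167, Helios's profit is π_H = (391 - 167 - q_H)q_H - (31q_H + 2q_H²) = (224 - q_H)q_H - (31q_H + 2q_H²).
∂π_H/∂q_H = 193 - 6q_H = 0, so q_H = 193/6.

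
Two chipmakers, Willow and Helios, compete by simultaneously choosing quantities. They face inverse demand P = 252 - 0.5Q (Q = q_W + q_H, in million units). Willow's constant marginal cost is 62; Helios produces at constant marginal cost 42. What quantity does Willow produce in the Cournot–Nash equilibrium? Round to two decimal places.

113.33

Willow's profit: π_W = (252 - 0.5Q)q_W - (62q_W). Setting ∂π_W/∂q_W = 0: 190 - q_W - (1/2)(q_H) = 0.
Helios's first-order condition: 210 - q_H - (1/2)(q_W) = 0.
Rearranging gives the reaction functions q_W = (190 - (1/2)q_H) and q_H = (210 - (1/2)q_W).
Substituting one into the other gives q_W = 340/3 and q_H = 460/3.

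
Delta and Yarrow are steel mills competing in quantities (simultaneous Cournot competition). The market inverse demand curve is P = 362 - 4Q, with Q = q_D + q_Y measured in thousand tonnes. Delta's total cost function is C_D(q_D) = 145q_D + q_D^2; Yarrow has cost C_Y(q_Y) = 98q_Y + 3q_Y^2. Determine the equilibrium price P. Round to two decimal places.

240.90

Delta's profit: π_D = (362 - 4Q)q_D - (145q_D + q_D²). Setting ∂π_D/∂q_D = 0: 217 - 10q_D - 4(q_Y) = 0.
Yarrow's first-order condition: 264 - 14q_Y - 4(q_D) = 0.
Best responses: q_D = (217 - 4q_Y)/10, q_Y = (264 - 4q_D)/14.
Substituting one into the other gives q_D = 991/62 and q_Y = 443/31.
Total output Q = 1877/62, so price P = 362 - 4·(1877/62) = 240.9032.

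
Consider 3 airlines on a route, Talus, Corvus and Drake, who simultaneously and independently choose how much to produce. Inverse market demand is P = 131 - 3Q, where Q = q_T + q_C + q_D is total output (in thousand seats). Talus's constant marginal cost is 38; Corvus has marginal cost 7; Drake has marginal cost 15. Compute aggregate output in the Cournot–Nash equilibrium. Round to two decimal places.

27.75

Talus's profit: π_T = (131 - 3Q)q_T - (38q_T). Setting ∂π_T/∂q_T = 0: 93 - 6q_T - 3(q_C + q_D) = 0.
Corvus's profit: π_C = (131 - 3Q)q_C - (7q_C). Setting ∂π_C/∂q_C = 0: 124 - 6q_C - 3(q_T + q_D) = 0.
Drake's profit: π_D = (131 - 3Q)q_D - (15q_D). Setting ∂π_D/∂q_D = 0: 116 - 6q_D - 3(q_T + q_C) = 0.
Summing all 3 equations gives 333 − 12Q = 0, hence Q = 111/4.
Back-substituting: q_T = (93 − 333/4)/3 = 13/4, q_C = (124 − 333/4)/3 = 163/12, q_D = (116 − 333/4)/3 = 131/12.
Total output Q = 13/4 + 163/12 + 131/12 = 111/4.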